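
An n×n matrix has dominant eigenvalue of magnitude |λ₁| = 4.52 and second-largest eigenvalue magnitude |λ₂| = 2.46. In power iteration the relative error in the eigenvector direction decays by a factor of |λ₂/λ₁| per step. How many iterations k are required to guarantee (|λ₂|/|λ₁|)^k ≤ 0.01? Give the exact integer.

|λ₂/λ₁| = 2.46/4.52 = 0.54425
Need k ≥ ln(0.01) / ln(0.54425) = -4.6052 / -0.6084 ≈ 7.570
Smallest integer k satisfying the bound: 8

8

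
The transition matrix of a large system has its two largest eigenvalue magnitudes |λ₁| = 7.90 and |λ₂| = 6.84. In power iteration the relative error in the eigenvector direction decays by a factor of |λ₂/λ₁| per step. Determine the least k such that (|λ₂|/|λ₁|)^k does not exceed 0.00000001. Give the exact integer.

128

|λ₂/λ₁| = 6.84/7.90 = 0.86582
Need k ≥ ln(0.00000001) / ln(0.86582) = -18.4207 / -0.1441 ≈ 127.855
Smallest integer k satisfying the bound: 128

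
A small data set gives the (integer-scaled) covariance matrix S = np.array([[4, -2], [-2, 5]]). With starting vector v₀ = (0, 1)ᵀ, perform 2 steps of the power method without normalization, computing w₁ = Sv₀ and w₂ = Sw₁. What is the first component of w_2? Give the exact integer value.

w1 = Sv₀ = (4·0 + (-2)·1; (-2)·0 + 5·1) = (-2, 5)
w2 = Sw1 = (4·(-2) + (-2)·5; (-2)·(-2) + 5·5) = (-18, 29)
The requested component of w2 is -18.

-18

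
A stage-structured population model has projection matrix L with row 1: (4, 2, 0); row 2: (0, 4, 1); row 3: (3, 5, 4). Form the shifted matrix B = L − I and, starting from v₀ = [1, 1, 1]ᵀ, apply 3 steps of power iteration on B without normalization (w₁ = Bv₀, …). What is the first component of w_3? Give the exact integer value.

B = L − I has rows (3, 2, 0); (0, 3, 1); (3, 5, 3)
w1 = Bv₀ = (5, 4, 11)
w2 = Bw1 = (23, 23, 68)
w3 = Bw2 = (115, 137, 388)
Requested component of w3: 115

115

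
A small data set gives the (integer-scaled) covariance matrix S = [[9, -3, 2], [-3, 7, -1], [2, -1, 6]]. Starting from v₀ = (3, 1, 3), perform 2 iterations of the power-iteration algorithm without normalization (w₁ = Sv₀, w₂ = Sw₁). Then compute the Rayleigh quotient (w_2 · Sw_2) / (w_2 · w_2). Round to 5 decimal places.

w1 = Sv₀ = (9·3 + (-3)·1 + 2·3; (-3)·3 + 7·1 + (-1)·3; 2·3 + (-1)·1 + 6·3) = (30, -5, 23)
w2 = Sw1 = (9·30 + (-3)·(-5) + 2·23; (-3)·30 + 7·(-5) + (-1)·23; 2·30 + (-1)·(-5) + 6·23) = (331, -148, 203)
Sw2 = (3829, -2232, 2028)
w2·Sw2 = 331·3829 + (-148)·(-2232) + 203·2028 = 2009419; w2·w2 = 331·331 + (-148)·(-148) + 203·203 = 172674
λ ≈ 2009419/172674 = 11.63707

11.63707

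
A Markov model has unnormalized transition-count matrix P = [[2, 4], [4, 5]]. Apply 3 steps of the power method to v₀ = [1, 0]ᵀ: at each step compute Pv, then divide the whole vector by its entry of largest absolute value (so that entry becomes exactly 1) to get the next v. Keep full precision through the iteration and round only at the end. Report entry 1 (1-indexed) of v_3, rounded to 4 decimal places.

0.6909

Pv0 = (2.00000, 4.00000); divide by 4.00000 → v1 = (0.50000, 1.00000)
Pv1 = (5.00000, 7.00000); divide by 7.00000 → v2 = (0.71429, 1.00000)
Pv2 = (5.42857, 7.85714); divide by 7.85714 → v3 = (0.69091, 1.00000)
Requested entry of v3: 152/220 = 0.6909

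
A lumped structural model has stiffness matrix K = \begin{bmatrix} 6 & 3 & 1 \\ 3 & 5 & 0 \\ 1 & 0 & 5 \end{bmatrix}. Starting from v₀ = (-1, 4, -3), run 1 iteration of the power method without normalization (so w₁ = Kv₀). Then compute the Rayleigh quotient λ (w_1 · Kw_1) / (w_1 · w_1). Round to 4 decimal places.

λ ≈ 5.3953

w1 = Kv₀ = (3, 17, -16)
Kw1 = (53, 94, -77)
w1·Kw1 = 3·53 + 17·94 + (-16)·(-77) = 2989; w1·w1 = 3·3 + 17·17 + (-16)·(-16) = 554
λ ≈ 2989/554 = 5.3953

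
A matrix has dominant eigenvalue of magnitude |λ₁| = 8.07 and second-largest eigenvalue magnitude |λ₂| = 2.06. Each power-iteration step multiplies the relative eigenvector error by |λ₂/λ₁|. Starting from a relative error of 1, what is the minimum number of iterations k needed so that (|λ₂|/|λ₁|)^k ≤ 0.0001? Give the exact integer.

|λ₂/λ₁| = 2.06/8.07 = 0.25527
Need k ≥ ln(0.0001) / ln(0.25527) = -9.2103 / -1.3654 ≈ 6.745
Smallest integer k satisfying the bound: 7

7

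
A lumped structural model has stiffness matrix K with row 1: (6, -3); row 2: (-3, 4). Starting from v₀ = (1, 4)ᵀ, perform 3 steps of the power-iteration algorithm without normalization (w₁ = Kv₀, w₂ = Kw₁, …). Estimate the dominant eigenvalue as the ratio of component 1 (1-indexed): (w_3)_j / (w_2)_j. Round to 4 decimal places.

λ ≈ 8.8000

w1 = Kv₀ = (-6, 13)
w2 = Kw1 = (-75, 70)
w3 = Kw2 = (-660, 505)
Ratio at component: -660 / -75 = 8.8000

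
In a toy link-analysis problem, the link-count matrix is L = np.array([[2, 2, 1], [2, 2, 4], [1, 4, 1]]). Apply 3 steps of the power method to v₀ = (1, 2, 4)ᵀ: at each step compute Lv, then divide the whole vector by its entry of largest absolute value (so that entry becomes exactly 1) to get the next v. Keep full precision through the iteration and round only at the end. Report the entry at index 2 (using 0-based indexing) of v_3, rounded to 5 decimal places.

Lv0 = (10.000000, 22.000000, 13.000000); divide by 22.000000 → v1 = (0.454545, 1.000000, 0.590909)
Lv1 = (3.500000, 5.272727, 5.045455); divide by 5.272727 → v2 = (0.663793, 1.000000, 0.956897)
Lv2 = (4.284483, 7.155172, 5.620690); divide by 7.155172 → v3 = (0.598795, 1.000000, 0.785542)
Requested entry of v3: 652/830 = 0.78554

0.78554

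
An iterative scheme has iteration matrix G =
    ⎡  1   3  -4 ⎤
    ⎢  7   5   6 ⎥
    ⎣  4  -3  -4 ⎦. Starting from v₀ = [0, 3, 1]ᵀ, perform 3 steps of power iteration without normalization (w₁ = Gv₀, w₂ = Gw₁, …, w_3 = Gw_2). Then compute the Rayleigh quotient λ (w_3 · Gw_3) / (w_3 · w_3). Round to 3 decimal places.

w1 = Gv₀ = (1·0 + 3·3 + (-4)·1; 7·0 + 5·3 + 6·1; 4·0 + (-3)·3 + (-4)·1) = (5, 21, -13)
w2 = Gw1 = (1·5 + 3·21 + (-4)·(-13); 7·5 + 5·21 + 6·(-13); 4·5 + (-3)·21 + (-4)·(-13)) = (120, 62, 9)
w3 = Gw2 = (270, 1204, 258)
Gw3 = (2850, 9458, -3564)
w3·Gw3 = 270·2850 + 1204·9458 + 258·(-3564) = 11237420; w3·w3 = 270·270 + 1204·1204 + 258·258 = 1589080
λ ≈ 11237420/1589080 = 7.072

7.072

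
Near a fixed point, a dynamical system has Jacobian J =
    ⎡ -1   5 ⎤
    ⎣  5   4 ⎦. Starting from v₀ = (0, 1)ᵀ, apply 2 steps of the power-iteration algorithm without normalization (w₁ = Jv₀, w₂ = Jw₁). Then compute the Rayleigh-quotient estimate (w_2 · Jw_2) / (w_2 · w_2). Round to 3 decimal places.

w1 = Jv₀ = (5, 4)
w2 = Jw1 = (15, 41)
Jw2 = (190, 239)
w2·Jw2 = 15·190 + 41·239 = 12649; w2·w2 = 15·15 + 41·41 = 1906
λ ≈ 12649/1906 = 6.636

6.636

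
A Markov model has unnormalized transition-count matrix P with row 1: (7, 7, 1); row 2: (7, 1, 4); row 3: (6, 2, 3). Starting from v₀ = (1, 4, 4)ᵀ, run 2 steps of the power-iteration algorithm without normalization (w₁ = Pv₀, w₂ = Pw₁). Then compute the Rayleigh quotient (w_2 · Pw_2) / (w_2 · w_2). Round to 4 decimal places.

λ ≈ 13.3186

w1 = Pv₀ = (7·1 + 7·4 + 1·4; 7·1 + 1·4 + 4·4; 6·1 + 2·4 + 3·4) = (39, 27, 26)
w2 = Pw1 = (7·39 + 7·27 + 1·26; 7·39 + 1·27 + 4·26; 6·39 + 2·27 + 3·26) = (488, 404, 366)
Pw2 = (6610, 5284, 4834)
w2·Pw2 = 488·6610 + 404·5284 + 366·4834 = 7129660; w2·w2 = 488·488 + 404·404 + 366·366 = 535316
λ ≈ 7129660/535316 = 13.3186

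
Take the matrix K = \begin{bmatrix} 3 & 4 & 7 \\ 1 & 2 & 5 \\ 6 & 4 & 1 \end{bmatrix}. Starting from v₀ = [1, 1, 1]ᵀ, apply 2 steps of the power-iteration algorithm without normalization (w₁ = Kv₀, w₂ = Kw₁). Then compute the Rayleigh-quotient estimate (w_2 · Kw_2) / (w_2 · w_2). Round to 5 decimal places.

λ ≈ 11.04134

w1 = Kv₀ = (14, 8, 11)
w2 = Kw1 = (151, 85, 127)
Kw2 = (1682, 956, 1373)
w2·Kw2 = 151·1682 + 85·956 + 127·1373 = 509613; w2·w2 = 151·151 + 85·85 + 127·127 = 46155
λ ≈ 509613/46155 = 11.04134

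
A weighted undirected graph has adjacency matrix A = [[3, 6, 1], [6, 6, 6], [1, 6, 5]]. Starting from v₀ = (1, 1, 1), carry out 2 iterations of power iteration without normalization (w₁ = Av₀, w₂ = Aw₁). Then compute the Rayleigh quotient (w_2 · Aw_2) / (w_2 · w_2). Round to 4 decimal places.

14.0410

w1 = Av₀ = (3·1 + 6·1 + 1·1; 6·1 + 6·1 + 6·1; 1·1 + 6·1 + 5·1) = (10, 18, 12)
w2 = Aw1 = (3·10 + 6·18 + 1·12; 6·10 + 6·18 + 6·12; 1·10 + 6·18 + 5·12) = (150, 240, 178)
Aw2 = (2068, 3408, 2480)
w2·Aw2 = 150·2068 + 240·3408 + 178·2480 = 1569560; w2·w2 = 150·150 + 240·240 + 178·178 = 111784
λ ≈ 1569560/111784 = 14.0410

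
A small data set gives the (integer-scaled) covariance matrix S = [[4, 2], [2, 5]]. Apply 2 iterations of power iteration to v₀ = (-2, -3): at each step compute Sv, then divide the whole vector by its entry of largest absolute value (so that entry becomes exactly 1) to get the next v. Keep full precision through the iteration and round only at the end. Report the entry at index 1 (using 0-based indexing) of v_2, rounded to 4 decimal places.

Sv0 = (-14.00000, -19.00000); divide by -19.00000 → v1 = (0.73684, 1.00000)
Sv1 = (4.94737, 6.47368); divide by 6.47368 → v2 = (0.76423, 1.00000)
Requested entry of v2: -123/-123 = 1.0000

1.0000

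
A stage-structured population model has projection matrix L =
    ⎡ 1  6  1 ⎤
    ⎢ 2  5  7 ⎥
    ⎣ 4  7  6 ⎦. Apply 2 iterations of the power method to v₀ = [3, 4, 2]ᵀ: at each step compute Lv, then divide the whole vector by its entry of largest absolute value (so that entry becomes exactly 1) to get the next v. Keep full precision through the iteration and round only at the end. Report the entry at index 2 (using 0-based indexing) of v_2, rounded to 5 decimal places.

Lv0 = (29.000000, 40.000000, 52.000000); divide by 52.000000 → v1 = (0.557692, 0.769231, 1.000000)
Lv1 = (6.173077, 11.961538, 13.615385); divide by 13.615385 → v2 = (0.453390, 0.878531, 1.000000)
Requested entry of v2: 708/708 = 1.00000

1.00000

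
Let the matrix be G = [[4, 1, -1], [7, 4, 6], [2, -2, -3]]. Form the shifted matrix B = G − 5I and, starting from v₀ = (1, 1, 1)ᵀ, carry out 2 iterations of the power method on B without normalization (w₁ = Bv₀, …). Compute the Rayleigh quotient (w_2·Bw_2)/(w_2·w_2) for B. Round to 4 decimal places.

μ ≈ -5.8243

B = G − 5I has rows (-1, 1, -1); (7, -1, 6); (2, -2, -8)
w1 = Bv₀ = (-1, 12, -8)
w2 = Bw1 = (21, -67, 38)
Bw2 = (-126, 442, -128)
w2·Bw2 = -37124; w2·w2 = 6374; μ ≈ -37124/6374 = -5.8243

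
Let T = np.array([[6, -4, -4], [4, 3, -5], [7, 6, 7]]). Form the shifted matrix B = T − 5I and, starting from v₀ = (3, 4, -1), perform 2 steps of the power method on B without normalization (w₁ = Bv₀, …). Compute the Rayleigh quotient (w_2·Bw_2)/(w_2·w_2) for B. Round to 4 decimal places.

B = T − 5I has rows (1, -4, -4); (4, -2, -5); (7, 6, 2)
w1 = Bv₀ = (-9, 9, 43)
w2 = Bw1 = (-217, -269, 77)
Bw2 = (551, -715, -2979)
w2·Bw2 = -156615; w2·w2 = 125379; μ ≈ -156615/125379 = -1.2491

-1.2491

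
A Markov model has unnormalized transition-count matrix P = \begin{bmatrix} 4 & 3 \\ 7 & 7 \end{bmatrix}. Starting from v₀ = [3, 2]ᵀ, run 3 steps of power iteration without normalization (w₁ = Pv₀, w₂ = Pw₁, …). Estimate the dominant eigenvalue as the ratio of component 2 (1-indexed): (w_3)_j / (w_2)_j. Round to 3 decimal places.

w1 = Pv₀ = (4·3 + 3·2; 7·3 + 7·2) = (18, 35)
w2 = Pw1 = (4·18 + 3·35; 7·18 + 7·35) = (177, 371)
w3 = Pw2 = (1821, 3836)
Ratio at component: 3836 / 371 = 10.340

10.340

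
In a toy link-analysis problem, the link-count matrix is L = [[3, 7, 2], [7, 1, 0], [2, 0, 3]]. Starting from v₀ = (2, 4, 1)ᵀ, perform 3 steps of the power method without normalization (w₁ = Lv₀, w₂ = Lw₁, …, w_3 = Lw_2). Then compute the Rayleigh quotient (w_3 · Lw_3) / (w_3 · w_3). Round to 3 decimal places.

λ ≈ 9.352

w1 = Lv₀ = (3·2 + 7·4 + 2·1; 7·2 + 1·4 + 0·1; 2·2 + 0·4 + 3·1) = (36, 18, 7)
w2 = Lw1 = (3·36 + 7·18 + 2·7; 7·36 + 1·18 + 0·7; 2·36 + 0·18 + 3·7) = (248, 270, 93)
w3 = Lw2 = (2820, 2006, 775)
Lw3 = (24052, 21746, 7965)
w3·Lw3 = 2820·24052 + 2006·21746 + 775·7965 = 117621991; w3·w3 = 2820·2820 + 2006·2006 + 775·775 = 12577061
λ ≈ 117621991/12577061 = 9.352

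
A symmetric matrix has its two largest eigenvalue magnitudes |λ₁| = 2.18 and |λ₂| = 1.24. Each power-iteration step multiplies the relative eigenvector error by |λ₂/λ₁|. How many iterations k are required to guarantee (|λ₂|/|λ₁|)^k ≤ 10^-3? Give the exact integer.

13

|λ₂/λ₁| = 1.24/2.18 = 0.56881
Need k ≥ ln(10^-3) / ln(0.56881) = -6.9078 / -0.5642 ≈ 12.243
Smallest integer k satisfying the bound: 13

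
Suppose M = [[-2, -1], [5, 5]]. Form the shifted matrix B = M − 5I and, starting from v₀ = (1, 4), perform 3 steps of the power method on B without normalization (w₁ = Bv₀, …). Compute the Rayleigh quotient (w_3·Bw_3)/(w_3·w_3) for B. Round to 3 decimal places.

B = M − 5I has rows (-7, -1); (5, 0)
w1 = Bv₀ = (-11, 5)
w2 = Bw1 = (72, -55)
w3 = Bw2 = (-449, 360)
Bw3 = (2783, -2245)
w3·Bw3 = -2057767; w3·w3 = 331201; μ ≈ -2057767/331201 = -6.213

-6.213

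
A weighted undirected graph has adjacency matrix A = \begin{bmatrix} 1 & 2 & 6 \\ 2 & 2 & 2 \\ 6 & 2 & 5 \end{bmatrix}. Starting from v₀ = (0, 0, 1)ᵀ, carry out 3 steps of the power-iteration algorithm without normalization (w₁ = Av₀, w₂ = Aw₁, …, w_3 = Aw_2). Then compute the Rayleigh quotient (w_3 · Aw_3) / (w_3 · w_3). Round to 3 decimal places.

w1 = Av₀ = (6, 2, 5)
w2 = Aw1 = (40, 26, 65)
w3 = Aw2 = (482, 262, 617)
Aw3 = (4708, 2722, 6501)
w3·Aw3 = 482·4708 + 262·2722 + 617·6501 = 6993537; w3·w3 = 482·482 + 262·262 + 617·617 = 681657
λ ≈ 6993537/681657 = 10.260

λ ≈ 10.260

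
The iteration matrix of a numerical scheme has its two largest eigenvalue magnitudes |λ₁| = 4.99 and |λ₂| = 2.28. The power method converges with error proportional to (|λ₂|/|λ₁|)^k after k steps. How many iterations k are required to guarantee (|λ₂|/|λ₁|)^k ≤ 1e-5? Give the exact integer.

|λ₂/λ₁| = 2.28/4.99 = 0.45691
Need k ≥ ln(1e-5) / ln(0.45691) = -11.5129 / -0.7833 ≈ 14.699
Smallest integer k satisfying the bound: 15

15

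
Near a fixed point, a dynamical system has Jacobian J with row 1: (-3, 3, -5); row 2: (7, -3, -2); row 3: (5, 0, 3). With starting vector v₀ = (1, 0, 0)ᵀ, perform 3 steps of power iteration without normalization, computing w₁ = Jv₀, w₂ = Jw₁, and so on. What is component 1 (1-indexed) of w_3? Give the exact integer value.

w1 = Jv₀ = (-3, 7, 5)
w2 = Jw1 = (5, -52, 0)
w3 = Jw2 = (-171, 191, 25)
The requested component of w3 is -171.

-171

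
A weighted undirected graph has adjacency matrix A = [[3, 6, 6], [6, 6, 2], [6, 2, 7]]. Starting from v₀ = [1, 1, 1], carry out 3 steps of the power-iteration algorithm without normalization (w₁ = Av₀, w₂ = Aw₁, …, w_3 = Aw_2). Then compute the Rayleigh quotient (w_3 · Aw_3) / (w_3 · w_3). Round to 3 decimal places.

14.686

w1 = Av₀ = (3·1 + 6·1 + 6·1; 6·1 + 6·1 + 2·1; 6·1 + 2·1 + 7·1) = (15, 14, 15)
w2 = Aw1 = (3·15 + 6·14 + 6·15; 6·15 + 6·14 + 2·15; 6·15 + 2·14 + 7·15) = (219, 204, 223)
w3 = Aw2 = (3219, 2984, 3283)
Aw3 = (47259, 43784, 48263)
w3·Aw3 = 3219·47259 + 2984·43784 + 3283·48263 = 441225606; w3·w3 = 3219·3219 + 2984·2984 + 3283·3283 = 30044306
λ ≈ 441225606/30044306 = 14.686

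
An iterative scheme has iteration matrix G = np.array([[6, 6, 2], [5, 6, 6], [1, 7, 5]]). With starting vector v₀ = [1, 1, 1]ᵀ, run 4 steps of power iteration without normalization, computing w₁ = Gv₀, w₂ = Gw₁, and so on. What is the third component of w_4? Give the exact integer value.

w1 = Gv₀ = (6·1 + 6·1 + 2·1; 5·1 + 6·1 + 6·1; 1·1 + 7·1 + 5·1) = (14, 17, 13)
w2 = Gw1 = (6·14 + 6·17 + 2·13; 5·14 + 6·17 + 6·13; 1·14 + 7·17 + 5·13) = (212, 250, 198)
w3 = Gw2 = (3168, 3748, 2952)
w4 = Gw3 = (47400, 56040, 44164)
The requested component of w4 is 44164.

44164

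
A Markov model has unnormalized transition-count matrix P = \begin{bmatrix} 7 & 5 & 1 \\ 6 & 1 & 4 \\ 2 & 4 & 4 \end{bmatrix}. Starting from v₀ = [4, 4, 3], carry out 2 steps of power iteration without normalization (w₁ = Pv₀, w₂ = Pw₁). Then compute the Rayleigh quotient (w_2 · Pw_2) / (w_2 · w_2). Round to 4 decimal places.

w1 = Pv₀ = (7·4 + 5·4 + 1·3; 6·4 + 1·4 + 4·3; 2·4 + 4·4 + 4·3) = (51, 40, 36)
w2 = Pw1 = (7·51 + 5·40 + 1·36; 6·51 + 1·40 + 4·36; 2·51 + 4·40 + 4·36) = (593, 490, 406)
Pw2 = (7007, 5672, 4770)
w2·Pw2 = 593·7007 + 490·5672 + 406·4770 = 8871051; w2·w2 = 593·593 + 490·490 + 406·406 = 756585
λ ≈ 8871051/756585 = 11.7251

λ ≈ 11.7251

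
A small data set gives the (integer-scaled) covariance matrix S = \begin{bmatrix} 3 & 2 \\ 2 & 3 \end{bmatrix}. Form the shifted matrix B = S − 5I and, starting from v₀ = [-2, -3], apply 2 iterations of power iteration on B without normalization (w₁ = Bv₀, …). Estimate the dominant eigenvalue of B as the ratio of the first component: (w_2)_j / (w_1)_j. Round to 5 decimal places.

B = S − 5I has rows (-2, 2); (2, -2)
w1 = Bv₀ = ((-2)·(-2) + 2·(-3); 2·(-2) + (-2)·(-3)) = (-2, 2)
w2 = Bw1 = ((-2)·(-2) + 2·2; 2·(-2) + (-2)·2) = (8, -8)
Ratio: 8/-2 = -4.00000

μ ≈ -4.00000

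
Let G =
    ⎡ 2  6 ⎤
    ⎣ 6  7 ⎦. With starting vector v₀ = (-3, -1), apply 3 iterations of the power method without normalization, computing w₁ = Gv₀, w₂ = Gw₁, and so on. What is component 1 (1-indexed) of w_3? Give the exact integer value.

w1 = Gv₀ = (-12, -25)
w2 = Gw1 = (-174, -247)
w3 = Gw2 = (-1830, -2773)
The requested component of w3 is -1830.

-1830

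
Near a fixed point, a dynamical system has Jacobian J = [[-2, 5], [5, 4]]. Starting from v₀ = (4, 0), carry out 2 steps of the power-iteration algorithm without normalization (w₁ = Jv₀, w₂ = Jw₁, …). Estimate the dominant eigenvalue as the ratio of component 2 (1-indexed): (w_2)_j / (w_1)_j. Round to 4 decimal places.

w1 = Jv₀ = (-8, 20)
w2 = Jw1 = (116, 40)
Ratio at component: 40 / 20 = 2.0000

2.0000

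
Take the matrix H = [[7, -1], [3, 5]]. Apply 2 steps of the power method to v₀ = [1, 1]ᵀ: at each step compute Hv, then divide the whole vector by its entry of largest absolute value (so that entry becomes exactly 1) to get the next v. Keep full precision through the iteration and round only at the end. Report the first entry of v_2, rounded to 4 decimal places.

Hv0 = (6.00000, 8.00000); divide by 8.00000 → v1 = (0.75000, 1.00000)
Hv1 = (4.25000, 7.25000); divide by 7.25000 → v2 = (0.58621, 1.00000)
Requested entry of v2: 34/58 = 0.5862

0.5862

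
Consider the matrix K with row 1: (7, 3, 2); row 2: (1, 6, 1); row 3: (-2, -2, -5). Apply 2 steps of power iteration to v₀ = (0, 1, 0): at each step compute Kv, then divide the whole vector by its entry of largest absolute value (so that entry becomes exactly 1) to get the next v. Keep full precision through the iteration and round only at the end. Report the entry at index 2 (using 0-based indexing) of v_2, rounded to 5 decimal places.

-0.21622

Kv0 = (3.000000, 6.000000, -2.000000); divide by 6.000000 → v1 = (0.500000, 1.000000, -0.333333)
Kv1 = (5.833333, 6.166667, -1.333333); divide by 6.166667 → v2 = (0.945946, 1.000000, -0.216216)
Requested entry of v2: -8/37 = -0.21622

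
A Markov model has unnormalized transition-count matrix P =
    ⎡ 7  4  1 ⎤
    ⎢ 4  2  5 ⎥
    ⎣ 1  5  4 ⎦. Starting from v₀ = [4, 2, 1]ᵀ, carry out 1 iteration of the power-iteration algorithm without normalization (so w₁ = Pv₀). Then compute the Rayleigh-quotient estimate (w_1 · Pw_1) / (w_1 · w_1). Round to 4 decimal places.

w1 = Pv₀ = (37, 25, 18)
Pw1 = (377, 288, 234)
w1·Pw1 = 37·377 + 25·288 + 18·234 = 25361; w1·w1 = 37·37 + 25·25 + 18·18 = 2318
λ ≈ 25361/2318 = 10.9409

10.9409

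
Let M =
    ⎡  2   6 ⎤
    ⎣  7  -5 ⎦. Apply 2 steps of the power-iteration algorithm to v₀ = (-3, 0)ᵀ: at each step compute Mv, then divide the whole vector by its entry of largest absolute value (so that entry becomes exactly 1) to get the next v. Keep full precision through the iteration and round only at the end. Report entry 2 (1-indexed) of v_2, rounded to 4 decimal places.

-0.4565

Mv0 = (-6.00000, -21.00000); divide by -21.00000 → v1 = (0.28571, 1.00000)
Mv1 = (6.57143, -3.00000); divide by 6.57143 → v2 = (1.00000, -0.45652)
Requested entry of v2: 63/-138 = -0.4565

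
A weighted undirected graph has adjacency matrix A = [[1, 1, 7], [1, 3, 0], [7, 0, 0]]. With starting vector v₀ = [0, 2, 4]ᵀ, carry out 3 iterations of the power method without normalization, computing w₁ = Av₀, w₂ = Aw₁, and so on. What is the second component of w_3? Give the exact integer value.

180

w1 = Av₀ = (1·0 + 1·2 + 7·4; 1·0 + 3·2 + 0·4; 7·0 + 0·2 + 0·4) = (30, 6, 0)
w2 = Aw1 = (1·30 + 1·6 + 7·0; 1·30 + 3·6 + 0·0; 7·30 + 0·6 + 0·0) = (36, 48, 210)
w3 = Aw2 = (1554, 180, 252)
The requested component of w3 is 180.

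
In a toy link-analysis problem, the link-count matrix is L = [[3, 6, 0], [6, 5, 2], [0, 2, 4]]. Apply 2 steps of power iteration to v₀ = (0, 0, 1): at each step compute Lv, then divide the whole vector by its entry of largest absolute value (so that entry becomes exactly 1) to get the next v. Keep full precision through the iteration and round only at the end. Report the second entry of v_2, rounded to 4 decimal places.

0.9000

Lv0 = (0.00000, 2.00000, 4.00000); divide by 4.00000 → v1 = (0.00000, 0.50000, 1.00000)
Lv1 = (3.00000, 4.50000, 5.00000); divide by 5.00000 → v2 = (0.60000, 0.90000, 1.00000)
Requested entry of v2: 18/20 = 0.9000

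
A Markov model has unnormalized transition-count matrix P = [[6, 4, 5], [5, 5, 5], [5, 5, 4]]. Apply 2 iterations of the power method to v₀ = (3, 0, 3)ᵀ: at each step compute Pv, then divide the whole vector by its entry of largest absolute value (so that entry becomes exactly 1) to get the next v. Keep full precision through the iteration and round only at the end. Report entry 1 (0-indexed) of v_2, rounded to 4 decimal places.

Pv0 = (33.00000, 30.00000, 27.00000); divide by 33.00000 → v1 = (1.00000, 0.90909, 0.81818)
Pv1 = (13.72727, 13.63636, 12.81818); divide by 13.72727 → v2 = (1.00000, 0.99338, 0.93377)
Requested entry of v2: 450/453 = 0.9934

0.9934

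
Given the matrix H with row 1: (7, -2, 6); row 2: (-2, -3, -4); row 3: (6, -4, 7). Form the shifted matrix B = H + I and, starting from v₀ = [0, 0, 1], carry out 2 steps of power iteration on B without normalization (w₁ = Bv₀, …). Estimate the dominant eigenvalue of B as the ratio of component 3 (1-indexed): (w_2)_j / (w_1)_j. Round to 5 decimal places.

B = H + I has rows (8, -2, 6); (-2, -2, -4); (6, -4, 8)
w1 = Bv₀ = (8·0 + (-2)·0 + 6·1; (-2)·0 + (-2)·0 + (-4)·1; 6·0 + (-4)·0 + 8·1) = (6, -4, 8)
w2 = Bw1 = (8·6 + (-2)·(-4) + 6·8; (-2)·6 + (-2)·(-4) + (-4)·8; 6·6 + (-4)·(-4) + 8·8) = (104, -36, 116)
Ratio: 116/8 = 14.50000

μ ≈ 14.50000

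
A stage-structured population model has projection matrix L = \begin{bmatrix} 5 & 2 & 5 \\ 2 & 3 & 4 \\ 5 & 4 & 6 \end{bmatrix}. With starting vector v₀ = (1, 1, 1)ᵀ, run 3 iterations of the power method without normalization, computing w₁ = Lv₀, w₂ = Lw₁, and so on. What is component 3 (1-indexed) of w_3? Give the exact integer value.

w1 = Lv₀ = (5·1 + 2·1 + 5·1; 2·1 + 3·1 + 4·1; 5·1 + 4·1 + 6·1) = (12, 9, 15)
w2 = Lw1 = (5·12 + 2·9 + 5·15; 2·12 + 3·9 + 4·15; 5·12 + 4·9 + 6·15) = (153, 111, 186)
w3 = Lw2 = (1917, 1383, 2325)
The requested component of w3 is 2325.

2325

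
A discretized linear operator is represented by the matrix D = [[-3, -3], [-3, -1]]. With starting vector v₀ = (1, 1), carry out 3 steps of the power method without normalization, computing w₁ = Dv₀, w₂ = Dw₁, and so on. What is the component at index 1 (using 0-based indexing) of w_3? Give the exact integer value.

-112

w1 = Dv₀ = (-6, -4)
w2 = Dw1 = (30, 22)
w3 = Dw2 = (-156, -112)
The requested component of w3 is -112.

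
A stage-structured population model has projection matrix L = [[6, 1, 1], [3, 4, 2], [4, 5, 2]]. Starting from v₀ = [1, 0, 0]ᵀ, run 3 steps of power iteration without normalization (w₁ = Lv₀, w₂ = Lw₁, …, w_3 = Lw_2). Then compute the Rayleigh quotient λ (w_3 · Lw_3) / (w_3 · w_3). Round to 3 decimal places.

w1 = Lv₀ = (6, 3, 4)
w2 = Lw1 = (43, 38, 47)
w3 = Lw2 = (343, 375, 456)
Lw3 = (2889, 3441, 4159)
w3·Lw3 = 343·2889 + 375·3441 + 456·4159 = 4177806; w3·w3 = 343·343 + 375·375 + 456·456 = 466210
λ ≈ 4177806/466210 = 8.961

8.961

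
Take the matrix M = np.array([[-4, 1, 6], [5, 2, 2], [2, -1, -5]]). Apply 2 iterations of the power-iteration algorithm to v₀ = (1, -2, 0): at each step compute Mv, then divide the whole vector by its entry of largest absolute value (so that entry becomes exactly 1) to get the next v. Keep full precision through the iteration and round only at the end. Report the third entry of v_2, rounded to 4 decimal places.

-0.6735

Mv0 = (-6.00000, 1.00000, 4.00000); divide by -6.00000 → v1 = (1.00000, -0.16667, -0.66667)
Mv1 = (-8.16667, 3.33333, 5.50000); divide by -8.16667 → v2 = (1.00000, -0.40816, -0.67347)
Requested entry of v2: -33/49 = -0.6735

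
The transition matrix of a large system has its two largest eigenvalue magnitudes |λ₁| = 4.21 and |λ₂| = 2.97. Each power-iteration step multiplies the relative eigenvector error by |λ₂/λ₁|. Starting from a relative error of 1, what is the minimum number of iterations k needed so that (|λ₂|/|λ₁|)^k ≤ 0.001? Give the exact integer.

|λ₂/λ₁| = 2.97/4.21 = 0.70546
Need k ≥ ln(0.001) / ln(0.70546) = -6.9078 / -0.3489 ≈ 19.799
Smallest integer k satisfying the bound: 20

20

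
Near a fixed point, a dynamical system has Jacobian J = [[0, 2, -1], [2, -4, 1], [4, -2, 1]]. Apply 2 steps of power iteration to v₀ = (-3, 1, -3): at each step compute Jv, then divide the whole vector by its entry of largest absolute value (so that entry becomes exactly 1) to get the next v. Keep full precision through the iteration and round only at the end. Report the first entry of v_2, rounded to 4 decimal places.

Jv0 = (5.00000, -13.00000, -17.00000); divide by -17.00000 → v1 = (-0.29412, 0.76471, 1.00000)
Jv1 = (0.52941, -2.64706, -1.70588); divide by -2.64706 → v2 = (-0.20000, 1.00000, 0.64444)
Requested entry of v2: -9/45 = -0.2000

-0.2000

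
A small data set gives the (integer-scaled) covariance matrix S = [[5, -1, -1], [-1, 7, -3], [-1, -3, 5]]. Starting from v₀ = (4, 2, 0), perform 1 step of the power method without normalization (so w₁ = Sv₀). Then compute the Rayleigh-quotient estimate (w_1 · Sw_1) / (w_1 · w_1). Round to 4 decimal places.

6.5267

w1 = Sv₀ = (18, 10, -10)
Sw1 = (90, 82, -98)
w1·Sw1 = 18·90 + 10·82 + (-10)·(-98) = 3420; w1·w1 = 18·18 + 10·10 + (-10)·(-10) = 524
λ ≈ 3420/524 = 6.5267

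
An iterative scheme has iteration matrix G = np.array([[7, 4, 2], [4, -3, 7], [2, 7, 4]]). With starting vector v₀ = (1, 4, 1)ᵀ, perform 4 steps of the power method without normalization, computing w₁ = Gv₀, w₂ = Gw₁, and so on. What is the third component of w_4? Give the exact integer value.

w1 = Gv₀ = (25, -1, 34)
w2 = Gw1 = (239, 341, 179)
w3 = Gw2 = (3395, 1186, 3581)
w4 = Gw3 = (35671, 35089, 29416)
The requested component of w4 is 29416.

29416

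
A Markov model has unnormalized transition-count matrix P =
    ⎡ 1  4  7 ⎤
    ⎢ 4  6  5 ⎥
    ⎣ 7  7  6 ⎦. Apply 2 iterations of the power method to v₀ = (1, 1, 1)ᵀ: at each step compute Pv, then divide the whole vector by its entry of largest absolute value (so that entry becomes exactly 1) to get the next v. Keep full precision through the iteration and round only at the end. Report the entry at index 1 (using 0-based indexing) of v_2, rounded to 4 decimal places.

0.7702

Pv0 = (12.00000, 15.00000, 20.00000); divide by 20.00000 → v1 = (0.60000, 0.75000, 1.00000)
Pv1 = (10.60000, 11.90000, 15.45000); divide by 15.45000 → v2 = (0.68608, 0.77023, 1.00000)
Requested entry of v2: 238/309 = 0.7702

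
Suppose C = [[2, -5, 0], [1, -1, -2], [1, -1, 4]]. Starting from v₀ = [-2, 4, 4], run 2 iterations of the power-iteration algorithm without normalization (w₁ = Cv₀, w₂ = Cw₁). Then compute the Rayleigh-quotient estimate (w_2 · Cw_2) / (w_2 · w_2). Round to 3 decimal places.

w1 = Cv₀ = (-24, -14, 10)
w2 = Cw1 = (22, -30, 30)
Cw2 = (194, -8, 172)
w2·Cw2 = 22·194 + (-30)·(-8) + 30·172 = 9668; w2·w2 = 22·22 + (-30)·(-30) + 30·30 = 2284
λ ≈ 9668/2284 = 4.233

4.233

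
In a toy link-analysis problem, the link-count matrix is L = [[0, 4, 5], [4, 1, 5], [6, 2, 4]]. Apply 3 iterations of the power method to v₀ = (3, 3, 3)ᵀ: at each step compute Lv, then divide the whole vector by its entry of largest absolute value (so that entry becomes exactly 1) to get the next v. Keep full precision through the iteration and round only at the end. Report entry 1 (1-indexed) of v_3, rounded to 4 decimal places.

0.7954

Lv0 = (27.00000, 30.00000, 36.00000); divide by 36.00000 → v1 = (0.75000, 0.83333, 1.00000)
Lv1 = (8.33333, 8.83333, 10.16667); divide by 10.16667 → v2 = (0.81967, 0.86885, 1.00000)
Lv2 = (8.47541, 9.14754, 10.65574); divide by 10.65574 → v3 = (0.79538, 0.85846, 1.00000)
Requested entry of v3: 3102/3900 = 0.7954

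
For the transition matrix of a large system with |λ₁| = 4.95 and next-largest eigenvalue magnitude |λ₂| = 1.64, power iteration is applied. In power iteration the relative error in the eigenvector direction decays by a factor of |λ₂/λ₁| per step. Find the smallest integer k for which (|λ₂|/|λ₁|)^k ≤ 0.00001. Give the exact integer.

|λ₂/λ₁| = 1.64/4.95 = 0.33131
Need k ≥ ln(0.00001) / ln(0.33131) = -11.5129 / -1.1047 ≈ 10.422
Smallest integer k satisfying the bound: 11

11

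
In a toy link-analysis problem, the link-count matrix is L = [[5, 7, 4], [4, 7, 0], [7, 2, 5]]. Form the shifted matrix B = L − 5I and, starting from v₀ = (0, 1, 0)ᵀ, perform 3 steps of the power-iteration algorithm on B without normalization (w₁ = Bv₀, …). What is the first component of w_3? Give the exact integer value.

436

B = L − 5I has rows (0, 7, 4); (4, 2, 0); (7, 2, 0)
w1 = Bv₀ = (7, 2, 2)
w2 = Bw1 = (22, 32, 53)
w3 = Bw2 = (436, 152, 218)
Requested component of w3: 436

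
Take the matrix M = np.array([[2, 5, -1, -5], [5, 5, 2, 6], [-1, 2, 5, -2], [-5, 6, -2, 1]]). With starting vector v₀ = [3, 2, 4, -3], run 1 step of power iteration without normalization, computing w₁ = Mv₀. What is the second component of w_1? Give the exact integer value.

w1 = Mv₀ = (27, 15, 27, -14)
The requested component of w1 is 15.

15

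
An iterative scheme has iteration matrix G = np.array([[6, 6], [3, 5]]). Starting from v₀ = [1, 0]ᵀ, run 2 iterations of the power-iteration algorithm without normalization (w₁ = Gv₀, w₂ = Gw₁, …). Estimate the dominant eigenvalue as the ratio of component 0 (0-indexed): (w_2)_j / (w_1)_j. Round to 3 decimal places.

9.000

w1 = Gv₀ = (6·1 + 6·0; 3·1 + 5·0) = (6, 3)
w2 = Gw1 = (6·6 + 6·3; 3·6 + 5·3) = (54, 33)
Ratio at component: 54 / 6 = 9.000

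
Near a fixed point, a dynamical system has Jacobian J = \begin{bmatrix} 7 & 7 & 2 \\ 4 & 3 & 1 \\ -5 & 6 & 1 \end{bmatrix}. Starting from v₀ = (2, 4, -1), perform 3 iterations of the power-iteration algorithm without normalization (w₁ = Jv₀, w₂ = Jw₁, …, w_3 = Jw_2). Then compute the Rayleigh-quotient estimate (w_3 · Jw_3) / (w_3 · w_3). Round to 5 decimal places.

10.27764

w1 = Jv₀ = (40, 19, 13)
w2 = Jw1 = (439, 230, -73)
w3 = Jw2 = (4537, 2373, -888)
Jw3 = (46594, 24379, -9335)
w3·Jw3 = 4537·46594 + 2373·24379 + (-888)·(-9335) = 277537825; w3·w3 = 4537·4537 + 2373·2373 + (-888)·(-888) = 27004042
λ ≈ 277537825/27004042 = 10.27764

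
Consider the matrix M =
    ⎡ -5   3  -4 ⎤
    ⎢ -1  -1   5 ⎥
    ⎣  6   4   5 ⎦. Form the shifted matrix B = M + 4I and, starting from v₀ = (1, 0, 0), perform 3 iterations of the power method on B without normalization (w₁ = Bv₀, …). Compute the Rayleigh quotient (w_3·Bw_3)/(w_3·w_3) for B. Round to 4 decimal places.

B = M + 4I has rows (-1, 3, -4); (-1, 3, 5); (6, 4, 9)
w1 = Bv₀ = (-1, -1, 6)
w2 = Bw1 = (-26, 28, 44)
w3 = Bw2 = (-66, 330, 352)
Bw3 = (-352, 2816, 4092)
w3·Bw3 = 2392896; w3·w3 = 237160; μ ≈ 2392896/237160 = 10.0898

10.0898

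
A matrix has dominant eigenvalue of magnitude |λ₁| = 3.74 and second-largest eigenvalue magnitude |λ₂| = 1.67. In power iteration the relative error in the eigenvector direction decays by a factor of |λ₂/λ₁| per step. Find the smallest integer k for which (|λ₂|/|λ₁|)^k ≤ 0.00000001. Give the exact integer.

|λ₂/λ₁| = 1.67/3.74 = 0.44652
Need k ≥ ln(0.00000001) / ln(0.44652) = -18.4207 / -0.8063 ≈ 22.847
Smallest integer k satisfying the bound: 23

23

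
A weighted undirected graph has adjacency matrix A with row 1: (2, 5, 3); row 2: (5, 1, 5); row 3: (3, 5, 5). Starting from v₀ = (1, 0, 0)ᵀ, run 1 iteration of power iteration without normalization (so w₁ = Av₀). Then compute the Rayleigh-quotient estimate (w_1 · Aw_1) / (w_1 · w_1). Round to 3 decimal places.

λ ≈ 9.579

w1 = Av₀ = (2, 5, 3)
Aw1 = (38, 30, 46)
w1·Aw1 = 2·38 + 5·30 + 3·46 = 364; w1·w1 = 2·2 + 5·5 + 3·3 = 38
λ ≈ 364/38 = 9.579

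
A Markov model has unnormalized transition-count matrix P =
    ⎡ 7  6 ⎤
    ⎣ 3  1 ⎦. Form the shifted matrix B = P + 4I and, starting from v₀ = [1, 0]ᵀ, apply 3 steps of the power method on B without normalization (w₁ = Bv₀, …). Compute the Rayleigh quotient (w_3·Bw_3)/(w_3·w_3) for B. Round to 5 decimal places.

B = P + 4I has rows (11, 6); (3, 5)
w1 = Bv₀ = (11·1 + 6·0; 3·1 + 5·0) = (11, 3)
w2 = Bw1 = (11·11 + 6·3; 3·11 + 5·3) = (139, 48)
w3 = Bw2 = (1817, 657)
Bw3 = (23929, 8736)
w3·Bw3 = 49218545; w3·w3 = 3733138; μ ≈ 49218545/3733138 = 13.18423

13.18423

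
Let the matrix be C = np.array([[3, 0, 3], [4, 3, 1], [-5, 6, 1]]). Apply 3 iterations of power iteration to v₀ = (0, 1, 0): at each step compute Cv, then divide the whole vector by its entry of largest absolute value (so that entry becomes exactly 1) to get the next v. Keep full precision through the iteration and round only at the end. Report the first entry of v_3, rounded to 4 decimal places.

Cv0 = (0.00000, 3.00000, 6.00000); divide by 6.00000 → v1 = (0.00000, 0.50000, 1.00000)
Cv1 = (3.00000, 2.50000, 4.00000); divide by 4.00000 → v2 = (0.75000, 0.62500, 1.00000)
Cv2 = (5.25000, 5.87500, 1.00000); divide by 5.87500 → v3 = (0.89362, 1.00000, 0.17021)
Requested entry of v3: 126/141 = 0.8936

0.8936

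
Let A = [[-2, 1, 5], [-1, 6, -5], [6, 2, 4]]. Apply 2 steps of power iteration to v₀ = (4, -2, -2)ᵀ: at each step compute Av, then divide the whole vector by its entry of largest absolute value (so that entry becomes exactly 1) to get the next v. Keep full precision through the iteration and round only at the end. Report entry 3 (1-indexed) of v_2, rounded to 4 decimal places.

Av0 = (-20.00000, -6.00000, 12.00000); divide by -20.00000 → v1 = (1.00000, 0.30000, -0.60000)
Av1 = (-4.70000, 3.80000, 4.20000); divide by -4.70000 → v2 = (1.00000, -0.80851, -0.89362)
Requested entry of v2: -84/94 = -0.8936

-0.8936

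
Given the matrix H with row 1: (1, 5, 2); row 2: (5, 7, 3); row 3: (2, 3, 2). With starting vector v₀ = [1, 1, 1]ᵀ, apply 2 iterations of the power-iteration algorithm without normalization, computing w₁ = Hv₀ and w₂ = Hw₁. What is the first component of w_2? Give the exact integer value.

w1 = Hv₀ = (1·1 + 5·1 + 2·1; 5·1 + 7·1 + 3·1; 2·1 + 3·1 + 2·1) = (8, 15, 7)
w2 = Hw1 = (1·8 + 5·15 + 2·7; 5·8 + 7·15 + 3·7; 2·8 + 3·15 + 2·7) = (97, 166, 75)
The requested component of w2 is 97.

97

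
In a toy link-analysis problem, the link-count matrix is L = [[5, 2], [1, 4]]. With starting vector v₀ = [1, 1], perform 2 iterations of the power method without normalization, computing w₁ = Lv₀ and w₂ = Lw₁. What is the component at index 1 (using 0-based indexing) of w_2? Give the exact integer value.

w1 = Lv₀ = (7, 5)
w2 = Lw1 = (45, 27)
The requested component of w2 is 27.

27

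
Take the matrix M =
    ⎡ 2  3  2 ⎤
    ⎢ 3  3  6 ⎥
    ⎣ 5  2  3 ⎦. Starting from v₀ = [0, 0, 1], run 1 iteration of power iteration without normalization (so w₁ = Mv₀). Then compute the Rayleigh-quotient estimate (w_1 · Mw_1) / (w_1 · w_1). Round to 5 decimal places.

λ ≈ 8.18367

w1 = Mv₀ = (2, 6, 3)
Mw1 = (28, 42, 31)
w1·Mw1 = 2·28 + 6·42 + 3·31 = 401; w1·w1 = 2·2 + 6·6 + 3·3 = 49
λ ≈ 401/49 = 8.18367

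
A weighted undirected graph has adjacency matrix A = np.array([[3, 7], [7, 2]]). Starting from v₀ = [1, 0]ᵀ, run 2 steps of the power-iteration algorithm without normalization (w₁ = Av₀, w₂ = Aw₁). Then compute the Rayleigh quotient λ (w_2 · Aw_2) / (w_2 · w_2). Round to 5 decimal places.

w1 = Av₀ = (3·1 + 7·0; 7·1 + 2·0) = (3, 7)
w2 = Aw1 = (3·3 + 7·7; 7·3 + 2·7) = (58, 35)
Aw2 = (419, 476)
w2·Aw2 = 58·419 + 35·476 = 40962; w2·w2 = 58·58 + 35·35 = 4589
λ ≈ 40962/4589 = 8.92613

λ ≈ 8.92613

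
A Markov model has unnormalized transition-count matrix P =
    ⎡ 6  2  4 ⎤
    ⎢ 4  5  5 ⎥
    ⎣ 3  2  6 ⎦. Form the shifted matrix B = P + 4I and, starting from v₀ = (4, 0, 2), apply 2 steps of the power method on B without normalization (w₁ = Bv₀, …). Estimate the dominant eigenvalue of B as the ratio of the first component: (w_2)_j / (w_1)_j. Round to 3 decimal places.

B = P + 4I has rows (10, 2, 4); (4, 9, 5); (3, 2, 10)
w1 = Bv₀ = (10·4 + 2·0 + 4·2; 4·4 + 9·0 + 5·2; 3·4 + 2·0 + 10·2) = (48, 26, 32)
w2 = Bw1 = (10·48 + 2·26 + 4·32; 4·48 + 9·26 + 5·32; 3·48 + 2·26 + 10·32) = (660, 586, 516)
Ratio: 660/48 = 13.750

μ ≈ 13.750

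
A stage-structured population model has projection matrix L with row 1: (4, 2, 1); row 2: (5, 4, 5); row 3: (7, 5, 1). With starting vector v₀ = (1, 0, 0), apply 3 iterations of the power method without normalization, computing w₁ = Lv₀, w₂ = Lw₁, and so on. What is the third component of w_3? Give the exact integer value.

666

w1 = Lv₀ = (4, 5, 7)
w2 = Lw1 = (33, 75, 60)
w3 = Lw2 = (342, 765, 666)
The requested component of w3 is 666.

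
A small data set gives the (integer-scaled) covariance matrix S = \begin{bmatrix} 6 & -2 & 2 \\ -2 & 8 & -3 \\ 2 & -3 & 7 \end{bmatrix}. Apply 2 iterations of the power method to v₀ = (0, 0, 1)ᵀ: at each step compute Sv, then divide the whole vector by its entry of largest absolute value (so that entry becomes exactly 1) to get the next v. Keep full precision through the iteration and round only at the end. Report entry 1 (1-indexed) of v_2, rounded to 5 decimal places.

Sv0 = (2.000000, -3.000000, 7.000000); divide by 7.000000 → v1 = (0.285714, -0.428571, 1.000000)
Sv1 = (4.571429, -7.000000, 8.857143); divide by 8.857143 → v2 = (0.516129, -0.790323, 1.000000)
Requested entry of v2: 32/62 = 0.51613

0.51613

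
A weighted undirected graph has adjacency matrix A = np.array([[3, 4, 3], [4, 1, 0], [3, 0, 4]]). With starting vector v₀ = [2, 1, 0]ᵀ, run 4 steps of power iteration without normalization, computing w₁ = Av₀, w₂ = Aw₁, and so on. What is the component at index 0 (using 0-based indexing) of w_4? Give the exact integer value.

4774

w1 = Av₀ = (10, 9, 6)
w2 = Aw1 = (84, 49, 54)
w3 = Aw2 = (610, 385, 468)
w4 = Aw3 = (4774, 2825, 3702)
The requested component of w4 is 4774.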